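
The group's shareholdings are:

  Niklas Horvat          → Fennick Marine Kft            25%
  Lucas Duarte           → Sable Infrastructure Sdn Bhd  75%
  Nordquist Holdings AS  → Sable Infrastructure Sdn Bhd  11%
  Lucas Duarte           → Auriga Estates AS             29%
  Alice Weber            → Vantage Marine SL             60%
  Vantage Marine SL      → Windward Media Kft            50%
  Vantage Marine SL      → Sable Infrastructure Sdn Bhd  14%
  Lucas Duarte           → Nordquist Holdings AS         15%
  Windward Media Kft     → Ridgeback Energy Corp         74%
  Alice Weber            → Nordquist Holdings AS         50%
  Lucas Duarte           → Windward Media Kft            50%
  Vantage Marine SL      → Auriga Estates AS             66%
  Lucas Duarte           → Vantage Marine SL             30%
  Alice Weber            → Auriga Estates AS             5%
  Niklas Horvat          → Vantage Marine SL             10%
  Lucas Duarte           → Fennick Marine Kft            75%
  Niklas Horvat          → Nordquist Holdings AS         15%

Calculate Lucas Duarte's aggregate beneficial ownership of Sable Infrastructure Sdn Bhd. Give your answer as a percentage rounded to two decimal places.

80.85%

Lucas reaches Sable along 3 paths.
Direct stake: 75% = 75%.
Via Vantage: 30% × 14% = 4.2%.
Via Nordquist: 15% × 11% = 1.65%.
Total: 75% + 4.2% + 1.65% = 80.85%.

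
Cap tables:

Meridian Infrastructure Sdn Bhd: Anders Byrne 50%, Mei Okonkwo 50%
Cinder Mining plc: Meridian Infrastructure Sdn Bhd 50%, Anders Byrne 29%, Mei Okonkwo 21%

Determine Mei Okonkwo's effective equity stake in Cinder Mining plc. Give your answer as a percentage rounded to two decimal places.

46.00%

Mei reaches Cinder along 2 paths.
Via Meridian: 50% × 50% = 25%.
Direct stake: 21% = 21%.
Total: 25% + 21% = 46%.
Rounded: 46.00%.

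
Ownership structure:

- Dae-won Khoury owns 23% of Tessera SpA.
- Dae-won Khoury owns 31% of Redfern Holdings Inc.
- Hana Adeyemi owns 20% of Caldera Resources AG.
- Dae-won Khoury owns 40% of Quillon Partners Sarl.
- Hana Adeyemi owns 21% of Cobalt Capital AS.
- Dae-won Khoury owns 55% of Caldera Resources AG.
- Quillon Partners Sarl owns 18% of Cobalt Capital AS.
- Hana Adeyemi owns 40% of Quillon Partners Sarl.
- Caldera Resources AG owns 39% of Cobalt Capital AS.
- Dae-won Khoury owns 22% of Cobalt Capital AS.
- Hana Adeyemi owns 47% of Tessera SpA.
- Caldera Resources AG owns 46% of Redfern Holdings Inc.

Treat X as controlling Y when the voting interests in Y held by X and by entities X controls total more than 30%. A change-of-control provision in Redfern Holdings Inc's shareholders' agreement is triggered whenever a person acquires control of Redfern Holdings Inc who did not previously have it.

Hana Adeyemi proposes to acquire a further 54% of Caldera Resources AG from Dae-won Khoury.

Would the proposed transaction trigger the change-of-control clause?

Yes

The purchase adds only to Hana's holdings (Dae-won's stake shrinks), so Hana is the only person who could newly come to control Redfern.
Hana holds 40% of Quillon, so Hana controls Quillon.
Hana holds 47% of Tessera, so Hana controls Tessera.
Hana and Quillon together hold 21% + 18% = 39% of Cobalt, so Hana controls Cobalt.
Neither Hana nor any entity Hana controls holds any voting interest in Redfern.
So before the transaction, Hana does not control Redfern.
After the purchase, Hana's direct stake in Caldera rises to 20% + 54% = 74%, and Dae-won's stake falls to 1%.
Hana holds 74% of Caldera, so Hana controls Caldera.
Caldera holds 46% of Redfern, so Hana controls Redfern.
Hana did not control Redfern before and does after, so the clause is triggered.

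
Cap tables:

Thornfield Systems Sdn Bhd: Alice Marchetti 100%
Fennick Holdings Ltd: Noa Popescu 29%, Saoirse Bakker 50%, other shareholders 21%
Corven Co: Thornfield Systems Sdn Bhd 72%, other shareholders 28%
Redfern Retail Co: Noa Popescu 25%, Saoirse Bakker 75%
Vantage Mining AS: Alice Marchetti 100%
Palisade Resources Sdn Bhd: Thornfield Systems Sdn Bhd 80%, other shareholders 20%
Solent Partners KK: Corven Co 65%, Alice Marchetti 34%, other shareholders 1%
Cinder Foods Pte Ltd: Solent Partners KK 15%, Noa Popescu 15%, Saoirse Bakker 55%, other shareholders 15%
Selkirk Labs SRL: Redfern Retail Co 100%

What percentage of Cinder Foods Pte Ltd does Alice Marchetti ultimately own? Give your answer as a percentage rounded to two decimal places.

Alice reaches Cinder along 2 paths.
Via Thornfield → Corven → Solent: 100% × 72% × 65% × 15% = 7.02%.
Via Solent: 34% × 15% = 5.1%.
Total: 7.02% + 5.1% = 12.12%.

12.12%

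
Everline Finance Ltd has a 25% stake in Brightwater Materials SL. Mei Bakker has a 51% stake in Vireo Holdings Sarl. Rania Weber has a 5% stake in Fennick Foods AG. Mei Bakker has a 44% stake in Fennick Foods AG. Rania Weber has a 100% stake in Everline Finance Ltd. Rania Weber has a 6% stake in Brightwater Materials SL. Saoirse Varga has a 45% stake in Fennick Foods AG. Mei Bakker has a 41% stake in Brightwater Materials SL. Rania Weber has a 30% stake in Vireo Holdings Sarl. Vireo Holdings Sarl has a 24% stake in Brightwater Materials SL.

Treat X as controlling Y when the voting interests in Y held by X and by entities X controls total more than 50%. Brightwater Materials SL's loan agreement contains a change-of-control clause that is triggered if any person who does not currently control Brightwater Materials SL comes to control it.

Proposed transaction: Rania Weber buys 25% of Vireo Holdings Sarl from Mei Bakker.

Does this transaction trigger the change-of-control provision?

Yes

The purchase adds only to Rania's holdings (Mei's stake shrinks), so Rania is the only person who could newly come to control Brightwater.
Rania holds 100% of Everline, so Rania controls Everline.
In Brightwater, Rania's side holds only 6% + 25% = 31%, not > 50%.
So before the transaction, Rania does not control Brightwater.
After the purchase, Rania's direct stake in Vireo rises to 30% + 25% = 55%, and Mei's stake falls to 26%.
Rania holds 55% of Vireo, so Rania controls Vireo.
Rania and Vireo and Everline together hold 6% + 24% + 25% = 55% of Brightwater, so Rania controls Brightwater.
Rania did not control Brightwater before and does after, so the clause is triggered.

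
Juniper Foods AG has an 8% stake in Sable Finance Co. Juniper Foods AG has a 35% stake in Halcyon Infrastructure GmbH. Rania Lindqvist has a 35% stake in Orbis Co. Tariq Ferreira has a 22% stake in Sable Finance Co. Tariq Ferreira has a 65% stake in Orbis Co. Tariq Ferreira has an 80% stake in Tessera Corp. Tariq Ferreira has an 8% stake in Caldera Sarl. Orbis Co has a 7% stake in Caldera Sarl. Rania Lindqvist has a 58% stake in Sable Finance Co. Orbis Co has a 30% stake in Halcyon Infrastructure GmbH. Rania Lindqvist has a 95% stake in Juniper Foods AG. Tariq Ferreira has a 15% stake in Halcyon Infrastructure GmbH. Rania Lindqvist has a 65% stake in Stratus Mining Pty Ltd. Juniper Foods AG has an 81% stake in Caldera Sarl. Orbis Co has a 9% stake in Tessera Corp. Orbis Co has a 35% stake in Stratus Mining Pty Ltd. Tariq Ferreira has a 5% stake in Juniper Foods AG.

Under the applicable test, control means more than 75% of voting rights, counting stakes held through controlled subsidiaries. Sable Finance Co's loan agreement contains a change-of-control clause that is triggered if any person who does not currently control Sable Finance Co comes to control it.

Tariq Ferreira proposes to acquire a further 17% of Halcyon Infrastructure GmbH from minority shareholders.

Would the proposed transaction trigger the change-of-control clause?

The purchase changes only Tariq's holdings, so Tariq is the only person who could newly come to control Sable.
Tariq holds 80% of Tessera, so Tariq controls Tessera.
In Sable, Tariq's side holds only 22%, not > 75%.
So before the transaction, Tariq does not control Sable.
After the purchase, Tariq's direct stake in Halcyon rises to 15% + 17% = 32%.
Tariq's side now holds 32% of Halcyon, not > 75%, so Tariq still does not control Halcyon.
After the transaction, Tariq's side holds 22% of Sable, not > 75%, so Tariq still does not control Sable.
No new person acquires control, so the clause is not triggered.

No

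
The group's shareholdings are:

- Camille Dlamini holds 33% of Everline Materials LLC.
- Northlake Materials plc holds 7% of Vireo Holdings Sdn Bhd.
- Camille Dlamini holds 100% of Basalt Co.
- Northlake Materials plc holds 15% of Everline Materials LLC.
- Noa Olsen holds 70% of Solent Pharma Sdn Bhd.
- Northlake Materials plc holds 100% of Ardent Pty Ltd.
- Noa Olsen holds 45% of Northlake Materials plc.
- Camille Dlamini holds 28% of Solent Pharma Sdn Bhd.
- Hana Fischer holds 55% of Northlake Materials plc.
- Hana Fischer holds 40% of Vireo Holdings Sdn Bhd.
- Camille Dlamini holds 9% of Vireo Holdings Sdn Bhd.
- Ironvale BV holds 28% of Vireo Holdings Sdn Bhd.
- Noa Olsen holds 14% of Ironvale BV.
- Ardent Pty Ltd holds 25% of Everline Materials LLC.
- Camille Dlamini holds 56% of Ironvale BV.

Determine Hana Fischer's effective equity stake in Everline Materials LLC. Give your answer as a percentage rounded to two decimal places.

Hana reaches Everline along 2 paths.
Via Northlake: 55% × 15% = 8.25%.
Via Northlake → Ardent: 55% × 100% × 25% = 13.75%.
Total: 8.25% + 13.75% = 22%.
Rounded: 22.00%.

22.00%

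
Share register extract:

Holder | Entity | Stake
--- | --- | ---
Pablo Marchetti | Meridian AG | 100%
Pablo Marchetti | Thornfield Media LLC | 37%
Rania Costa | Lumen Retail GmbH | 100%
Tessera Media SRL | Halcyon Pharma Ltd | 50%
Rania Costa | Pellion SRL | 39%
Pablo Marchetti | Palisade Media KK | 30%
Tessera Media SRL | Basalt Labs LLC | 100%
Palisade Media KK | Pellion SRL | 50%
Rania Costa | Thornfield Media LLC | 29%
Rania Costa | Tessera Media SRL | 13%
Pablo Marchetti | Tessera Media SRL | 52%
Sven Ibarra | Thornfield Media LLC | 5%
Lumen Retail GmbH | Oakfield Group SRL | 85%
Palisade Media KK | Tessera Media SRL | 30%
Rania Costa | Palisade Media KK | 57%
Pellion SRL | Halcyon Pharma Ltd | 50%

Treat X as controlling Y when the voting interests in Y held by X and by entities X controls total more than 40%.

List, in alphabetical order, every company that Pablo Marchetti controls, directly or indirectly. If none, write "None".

Basalt Labs LLC, Halcyon Pharma Ltd, Meridian AG, Tessera Media SRL

Pablo holds 52% of Tessera, so Pablo controls Tessera.
Pablo holds 100% of Meridian, so Pablo controls Meridian.
Tessera holds 100% of Basalt, so Pablo controls Basalt.
Tessera holds 50% of Halcyon, so Pablo controls Halcyon.
No other company's threshold is met.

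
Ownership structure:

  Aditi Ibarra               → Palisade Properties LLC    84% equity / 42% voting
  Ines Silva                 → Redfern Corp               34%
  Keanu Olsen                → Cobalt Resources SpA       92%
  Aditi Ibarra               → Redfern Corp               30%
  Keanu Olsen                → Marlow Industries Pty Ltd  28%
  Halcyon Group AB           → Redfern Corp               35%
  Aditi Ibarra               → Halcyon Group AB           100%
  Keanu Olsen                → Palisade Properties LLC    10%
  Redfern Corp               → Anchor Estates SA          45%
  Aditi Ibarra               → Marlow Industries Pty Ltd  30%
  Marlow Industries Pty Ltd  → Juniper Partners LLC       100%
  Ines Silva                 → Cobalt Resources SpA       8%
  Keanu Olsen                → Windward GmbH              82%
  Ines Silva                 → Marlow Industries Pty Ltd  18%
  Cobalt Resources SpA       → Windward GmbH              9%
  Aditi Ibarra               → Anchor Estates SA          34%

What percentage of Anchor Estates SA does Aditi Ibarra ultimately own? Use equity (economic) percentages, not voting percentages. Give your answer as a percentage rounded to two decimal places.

Aditi reaches Anchor along 3 paths.
Direct stake: 34% = 34%.
Via Redfern: 30% × 45% = 13.5%.
Via Halcyon → Redfern: 100% × 35% × 45% = 15.75%.
Total: 34% + 13.5% + 15.75% = 63.25%.

63.25%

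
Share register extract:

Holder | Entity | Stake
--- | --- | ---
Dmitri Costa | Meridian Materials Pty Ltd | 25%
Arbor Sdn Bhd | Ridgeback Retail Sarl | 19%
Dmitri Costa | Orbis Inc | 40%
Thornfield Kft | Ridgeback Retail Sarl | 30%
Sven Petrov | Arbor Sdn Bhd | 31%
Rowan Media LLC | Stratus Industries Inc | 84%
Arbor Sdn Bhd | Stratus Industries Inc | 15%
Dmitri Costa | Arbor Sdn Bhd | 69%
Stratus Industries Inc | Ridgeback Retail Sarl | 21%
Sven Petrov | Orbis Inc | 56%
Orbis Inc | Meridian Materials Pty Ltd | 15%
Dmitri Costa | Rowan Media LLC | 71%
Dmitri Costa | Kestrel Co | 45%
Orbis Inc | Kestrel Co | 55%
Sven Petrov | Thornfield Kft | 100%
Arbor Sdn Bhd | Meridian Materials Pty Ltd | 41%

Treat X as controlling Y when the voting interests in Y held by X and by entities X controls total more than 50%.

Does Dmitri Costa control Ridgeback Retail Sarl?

Dmitri holds 69% of Arbor, so Dmitri controls Arbor.
Dmitri holds 71% of Rowan, so Dmitri controls Rowan.
Rowan and Arbor together hold 84% + 15% = 99% of Stratus, so Dmitri controls Stratus.
Arbor and Dmitri together hold 41% + 25% = 66% of Meridian, so Dmitri controls Meridian.
In Ridgeback, Dmitri's side holds only 19% + 21% = 40%, not > 50%.
So Dmitri does not control Ridgeback.

No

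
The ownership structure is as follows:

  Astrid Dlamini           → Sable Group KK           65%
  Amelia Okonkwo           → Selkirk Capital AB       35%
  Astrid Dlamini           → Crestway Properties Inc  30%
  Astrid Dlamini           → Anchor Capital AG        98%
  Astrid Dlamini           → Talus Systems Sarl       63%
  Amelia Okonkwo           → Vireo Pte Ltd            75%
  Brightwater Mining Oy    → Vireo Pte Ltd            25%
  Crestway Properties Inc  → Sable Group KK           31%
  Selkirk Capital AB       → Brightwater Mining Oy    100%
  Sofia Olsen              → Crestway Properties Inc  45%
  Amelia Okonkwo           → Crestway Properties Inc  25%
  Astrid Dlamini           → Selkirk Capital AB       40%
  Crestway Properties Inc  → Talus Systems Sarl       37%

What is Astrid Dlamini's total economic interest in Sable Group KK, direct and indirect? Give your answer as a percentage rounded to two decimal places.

Astrid reaches Sable along 2 paths.
Via Crestway: 30% × 31% = 9.3%.
Direct stake: 65% = 65%.
Total: 9.3% + 65% = 74.3%.
Rounded: 74.30%.

74.30%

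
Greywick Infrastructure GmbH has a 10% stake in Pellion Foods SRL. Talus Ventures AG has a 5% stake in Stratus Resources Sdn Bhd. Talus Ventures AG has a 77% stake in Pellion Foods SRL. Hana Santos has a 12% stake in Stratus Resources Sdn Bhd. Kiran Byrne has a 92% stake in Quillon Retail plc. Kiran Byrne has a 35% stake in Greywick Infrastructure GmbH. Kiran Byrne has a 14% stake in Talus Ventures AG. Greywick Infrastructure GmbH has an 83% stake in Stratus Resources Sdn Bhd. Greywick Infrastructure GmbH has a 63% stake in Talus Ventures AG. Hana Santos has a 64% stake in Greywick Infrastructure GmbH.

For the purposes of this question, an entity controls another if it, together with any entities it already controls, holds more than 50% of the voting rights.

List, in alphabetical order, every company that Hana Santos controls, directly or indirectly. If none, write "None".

Greywick Infrastructure GmbH, Pellion Foods SRL, Stratus Resources Sdn Bhd, Talus Ventures AG

Hana holds 64% of Greywick, so Hana controls Greywick.
Greywick holds 63% of Talus, so Hana controls Talus.
Hana and Greywick and Talus together hold 12% + 83% + 5% = 100% of Stratus, so Hana controls Stratus.
Talus and Greywick together hold 77% + 10% = 87% of Pellion, so Hana controls Pellion.
No other company's threshold is met.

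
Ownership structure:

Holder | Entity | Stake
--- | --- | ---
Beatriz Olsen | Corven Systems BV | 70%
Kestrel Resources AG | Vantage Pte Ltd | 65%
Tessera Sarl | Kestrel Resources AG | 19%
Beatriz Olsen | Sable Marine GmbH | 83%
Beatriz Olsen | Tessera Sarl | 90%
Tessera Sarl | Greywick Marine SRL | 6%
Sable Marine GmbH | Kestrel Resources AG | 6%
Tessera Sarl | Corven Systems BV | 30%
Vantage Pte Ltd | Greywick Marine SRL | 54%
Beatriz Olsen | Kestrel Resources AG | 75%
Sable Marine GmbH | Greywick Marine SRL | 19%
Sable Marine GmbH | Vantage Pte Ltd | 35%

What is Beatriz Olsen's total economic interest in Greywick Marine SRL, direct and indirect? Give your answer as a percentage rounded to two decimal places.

Beatriz reaches Greywick along 6 paths.
Via Tessera: 90% × 6% = 5.4%.
Via Sable: 83% × 19% = 15.77%.
Via Kestrel → Vantage: 75% × 65% × 54% = 26.325%.
Via Tessera → Kestrel → Vantage: 90% × 19% × 65% × 54% = 6.0021%.
Via Sable → Kestrel → Vantage: 83% × 6% × 65% × 54% = 1.74798%.
Via Sable → Vantage: 83% × 35% × 54% = 15.687%.
Total: 5.4% + 15.77% + 26.325% + 6.0021% + 1.74798% + 15.687% = 70.93208%.
Rounded: 70.93%.

70.93%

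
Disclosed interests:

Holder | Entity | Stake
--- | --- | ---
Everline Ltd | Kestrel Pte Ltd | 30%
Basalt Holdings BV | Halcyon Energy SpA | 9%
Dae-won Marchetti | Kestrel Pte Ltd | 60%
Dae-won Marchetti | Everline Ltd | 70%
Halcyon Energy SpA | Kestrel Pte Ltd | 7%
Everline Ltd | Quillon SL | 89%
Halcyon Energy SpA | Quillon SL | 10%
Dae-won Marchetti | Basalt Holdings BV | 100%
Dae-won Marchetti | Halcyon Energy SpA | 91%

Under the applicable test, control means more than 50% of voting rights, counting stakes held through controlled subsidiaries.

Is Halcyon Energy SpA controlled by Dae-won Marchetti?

Yes

Dae-won holds 100% of Basalt, so Dae-won controls Basalt.
Dae-won and Basalt together hold 91% + 9% = 100% of Halcyon, so Dae-won controls Halcyon.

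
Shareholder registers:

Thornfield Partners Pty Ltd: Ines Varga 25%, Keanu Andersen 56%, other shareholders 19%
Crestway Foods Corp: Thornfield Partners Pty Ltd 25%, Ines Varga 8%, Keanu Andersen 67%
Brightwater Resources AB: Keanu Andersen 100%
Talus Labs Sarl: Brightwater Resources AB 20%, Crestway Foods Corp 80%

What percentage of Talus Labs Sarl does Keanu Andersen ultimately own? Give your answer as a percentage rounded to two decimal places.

84.80%

Keanu reaches Talus along 3 paths.
Via Brightwater: 100% × 20% = 20%.
Via Thornfield → Crestway: 56% × 25% × 80% = 11.2%.
Via Crestway: 67% × 80% = 53.6%.
Total: 20% + 11.2% + 53.6% = 84.8%.
Rounded: 84.80%.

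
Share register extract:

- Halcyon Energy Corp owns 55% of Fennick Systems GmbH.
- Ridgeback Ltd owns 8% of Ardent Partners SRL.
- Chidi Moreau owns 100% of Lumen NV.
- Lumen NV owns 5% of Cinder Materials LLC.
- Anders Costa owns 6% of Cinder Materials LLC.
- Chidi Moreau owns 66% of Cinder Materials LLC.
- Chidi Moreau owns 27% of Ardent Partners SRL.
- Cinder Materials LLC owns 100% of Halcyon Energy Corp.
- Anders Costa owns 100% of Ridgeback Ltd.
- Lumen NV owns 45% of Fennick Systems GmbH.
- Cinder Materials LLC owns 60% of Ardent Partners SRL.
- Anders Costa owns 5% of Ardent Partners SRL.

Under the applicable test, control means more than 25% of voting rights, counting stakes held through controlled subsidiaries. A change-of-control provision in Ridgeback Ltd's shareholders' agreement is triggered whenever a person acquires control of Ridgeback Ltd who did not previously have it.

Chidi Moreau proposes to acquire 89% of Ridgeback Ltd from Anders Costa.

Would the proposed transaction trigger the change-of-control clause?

Yes

The purchase adds only to Chidi's holdings (Anders's stake shrinks), so Chidi is the only person who could newly come to control Ridgeback.
Chidi holds 100% of Lumen, so Chidi controls Lumen.
Lumen and Chidi together hold 5% + 66% = 71% of Cinder, so Chidi controls Cinder.
Cinder holds 100% of Halcyon, so Chidi controls Halcyon.
Halcyon and Lumen together hold 55% + 45% = 100% of Fennick, so Chidi controls Fennick.
Chidi and Cinder together hold 27% + 60% = 87% of Ardent, so Chidi controls Ardent.
Neither Chidi nor any entity Chidi controls holds any voting interest in Ridgeback.
So before the transaction, Chidi does not control Ridgeback.
After the purchase, Chidi holds 89% of Ridgeback directly, and Anders's stake falls to 11%.
Chidi holds 89% of Ridgeback, so Chidi controls Ridgeback.
Chidi did not control Ridgeback before and does after, so the clause is triggered.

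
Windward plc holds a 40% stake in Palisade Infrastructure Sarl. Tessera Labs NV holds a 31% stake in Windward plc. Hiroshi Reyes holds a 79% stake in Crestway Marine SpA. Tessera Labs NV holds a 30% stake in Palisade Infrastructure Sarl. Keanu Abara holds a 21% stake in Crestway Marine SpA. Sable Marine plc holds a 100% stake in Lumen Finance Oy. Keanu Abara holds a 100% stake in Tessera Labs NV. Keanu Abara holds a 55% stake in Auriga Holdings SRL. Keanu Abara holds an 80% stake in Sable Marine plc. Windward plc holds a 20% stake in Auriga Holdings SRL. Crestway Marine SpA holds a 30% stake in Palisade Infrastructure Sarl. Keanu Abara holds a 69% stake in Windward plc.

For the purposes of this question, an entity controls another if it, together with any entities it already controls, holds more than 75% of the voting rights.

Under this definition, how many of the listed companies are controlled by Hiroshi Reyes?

Hiroshi holds 79% of Crestway, so Hiroshi controls Crestway.
No other company's threshold is met.
Hiroshi controls 1 company.

1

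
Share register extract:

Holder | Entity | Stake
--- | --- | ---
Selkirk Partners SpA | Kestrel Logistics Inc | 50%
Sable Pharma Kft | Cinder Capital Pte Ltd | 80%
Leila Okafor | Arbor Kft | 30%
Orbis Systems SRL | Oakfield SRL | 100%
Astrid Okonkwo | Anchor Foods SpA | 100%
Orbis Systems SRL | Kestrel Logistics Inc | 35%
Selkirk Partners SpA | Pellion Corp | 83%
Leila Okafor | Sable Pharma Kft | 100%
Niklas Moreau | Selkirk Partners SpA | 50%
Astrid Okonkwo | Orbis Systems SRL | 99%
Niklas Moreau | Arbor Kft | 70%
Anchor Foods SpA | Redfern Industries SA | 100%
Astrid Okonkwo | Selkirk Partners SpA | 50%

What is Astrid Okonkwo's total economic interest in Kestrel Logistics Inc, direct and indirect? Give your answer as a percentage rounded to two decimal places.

59.65%

Astrid reaches Kestrel along 2 paths.
Via Selkirk: 50% × 50% = 25%.
Via Orbis: 99% × 35% = 34.65%.
Total: 25% + 34.65% = 59.65%.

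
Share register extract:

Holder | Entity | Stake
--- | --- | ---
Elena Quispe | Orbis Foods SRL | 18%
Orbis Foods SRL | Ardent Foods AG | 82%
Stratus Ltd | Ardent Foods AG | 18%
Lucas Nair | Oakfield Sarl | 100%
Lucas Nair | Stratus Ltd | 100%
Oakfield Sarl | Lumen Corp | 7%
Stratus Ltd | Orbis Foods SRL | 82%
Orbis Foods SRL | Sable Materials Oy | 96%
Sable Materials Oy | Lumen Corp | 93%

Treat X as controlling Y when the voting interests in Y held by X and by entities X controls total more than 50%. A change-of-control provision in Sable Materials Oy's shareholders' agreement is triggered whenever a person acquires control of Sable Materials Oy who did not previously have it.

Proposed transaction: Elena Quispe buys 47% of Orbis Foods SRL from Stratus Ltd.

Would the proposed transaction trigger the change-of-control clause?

Yes

The purchase adds only to Elena's holdings (Stratus's stake shrinks), so Elena is the only person who could newly come to control Sable.
Elena's largest direct stake is 18% in Orbis, which does not meet the threshold, so Elena controls no company.
Neither Elena nor any entity Elena controls holds any voting interest in Sable.
So before the transaction, Elena does not control Sable.
After the purchase, Elena's direct stake in Orbis rises to 18% + 47% = 65%, and Stratus's stake falls to 35%.
Elena holds 65% of Orbis, so Elena controls Orbis.
Orbis holds 96% of Sable, so Elena controls Sable.
Elena did not control Sable before and does after, so the clause is triggered.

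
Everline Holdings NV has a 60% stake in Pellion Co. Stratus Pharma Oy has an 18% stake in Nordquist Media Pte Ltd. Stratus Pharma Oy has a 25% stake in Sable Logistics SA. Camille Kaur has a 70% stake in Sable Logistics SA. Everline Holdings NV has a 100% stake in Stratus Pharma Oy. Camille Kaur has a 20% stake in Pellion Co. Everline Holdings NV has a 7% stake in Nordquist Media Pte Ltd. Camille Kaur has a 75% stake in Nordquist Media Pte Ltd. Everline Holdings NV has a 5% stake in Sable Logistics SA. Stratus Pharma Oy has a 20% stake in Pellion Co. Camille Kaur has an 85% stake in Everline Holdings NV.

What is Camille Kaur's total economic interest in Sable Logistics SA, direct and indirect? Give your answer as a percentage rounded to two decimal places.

95.50%

Camille reaches Sable along 3 paths.
Via Everline: 85% × 5% = 4.25%.
Direct stake: 70% = 70%.
Via Everline → Stratus: 85% × 100% × 25% = 21.25%.
Total: 4.25% + 70% + 21.25% = 95.5%.
Rounded: 95.50%.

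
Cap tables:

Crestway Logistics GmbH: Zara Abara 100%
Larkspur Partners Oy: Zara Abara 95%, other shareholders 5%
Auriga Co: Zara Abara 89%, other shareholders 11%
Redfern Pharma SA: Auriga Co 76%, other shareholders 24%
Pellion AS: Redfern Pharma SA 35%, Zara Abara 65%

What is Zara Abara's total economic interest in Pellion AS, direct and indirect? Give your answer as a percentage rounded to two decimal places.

88.67%

Zara reaches Pellion along 2 paths.
Via Auriga → Redfern: 89% × 76% × 35% = 23.674%.
Direct stake: 65% = 65%.
Total: 23.674% + 65% = 88.674%.
Rounded: 88.67%.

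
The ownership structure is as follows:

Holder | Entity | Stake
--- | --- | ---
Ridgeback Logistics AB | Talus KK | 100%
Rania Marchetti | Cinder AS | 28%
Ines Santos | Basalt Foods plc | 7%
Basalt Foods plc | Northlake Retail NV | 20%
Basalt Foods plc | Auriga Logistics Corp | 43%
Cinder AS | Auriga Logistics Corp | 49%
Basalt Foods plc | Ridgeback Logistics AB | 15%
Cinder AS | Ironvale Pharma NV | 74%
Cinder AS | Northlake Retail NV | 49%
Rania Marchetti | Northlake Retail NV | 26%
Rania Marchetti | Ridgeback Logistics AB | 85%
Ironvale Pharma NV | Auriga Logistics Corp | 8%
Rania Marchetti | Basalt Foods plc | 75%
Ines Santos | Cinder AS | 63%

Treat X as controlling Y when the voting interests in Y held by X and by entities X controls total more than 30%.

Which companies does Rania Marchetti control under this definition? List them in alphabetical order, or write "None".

Rania holds 75% of Basalt, so Rania controls Basalt.
Rania and Basalt together hold 85% + 15% = 100% of Ridgeback, so Rania controls Ridgeback.
Rania and Basalt together hold 26% + 20% = 46% of Northlake, so Rania controls Northlake.
Ridgeback holds 100% of Talus, so Rania controls Talus.
Basalt holds 43% of Auriga, so Rania controls Auriga.
No other company's threshold is met.

Auriga Logistics Corp, Basalt Foods plc, Northlake Retail NV, Ridgeback Logistics AB, Talus KK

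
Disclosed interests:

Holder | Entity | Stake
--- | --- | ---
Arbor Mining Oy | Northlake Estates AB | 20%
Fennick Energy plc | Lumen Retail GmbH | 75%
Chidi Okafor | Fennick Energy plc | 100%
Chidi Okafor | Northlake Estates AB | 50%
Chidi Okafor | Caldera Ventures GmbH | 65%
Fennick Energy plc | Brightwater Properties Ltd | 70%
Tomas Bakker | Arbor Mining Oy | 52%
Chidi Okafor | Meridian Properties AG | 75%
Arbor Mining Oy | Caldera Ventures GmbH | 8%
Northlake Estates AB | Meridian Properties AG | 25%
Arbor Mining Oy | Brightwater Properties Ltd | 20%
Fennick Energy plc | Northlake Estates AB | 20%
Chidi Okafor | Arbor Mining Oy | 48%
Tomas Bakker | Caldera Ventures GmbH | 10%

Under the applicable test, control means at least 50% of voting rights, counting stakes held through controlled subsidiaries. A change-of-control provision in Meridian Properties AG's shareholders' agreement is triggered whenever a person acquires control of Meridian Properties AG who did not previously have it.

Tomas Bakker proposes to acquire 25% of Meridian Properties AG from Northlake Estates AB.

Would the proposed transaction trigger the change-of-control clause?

The purchase adds only to Tomas's holdings (Northlake's stake shrinks), so Tomas is the only person who could newly come to control Meridian.
Tomas holds 52% of Arbor, so Tomas controls Arbor.
Neither Tomas nor any entity Tomas controls holds any voting interest in Meridian.
So before the transaction, Tomas does not control Meridian.
After the purchase, Tomas holds 25% of Meridian directly, and Northlake's stake falls to 0%.
After the transaction, Tomas's side holds 25% of Meridian, not ≥ 50%, so Tomas still does not control Meridian.
No new person acquires control, so the clause is not triggered.

No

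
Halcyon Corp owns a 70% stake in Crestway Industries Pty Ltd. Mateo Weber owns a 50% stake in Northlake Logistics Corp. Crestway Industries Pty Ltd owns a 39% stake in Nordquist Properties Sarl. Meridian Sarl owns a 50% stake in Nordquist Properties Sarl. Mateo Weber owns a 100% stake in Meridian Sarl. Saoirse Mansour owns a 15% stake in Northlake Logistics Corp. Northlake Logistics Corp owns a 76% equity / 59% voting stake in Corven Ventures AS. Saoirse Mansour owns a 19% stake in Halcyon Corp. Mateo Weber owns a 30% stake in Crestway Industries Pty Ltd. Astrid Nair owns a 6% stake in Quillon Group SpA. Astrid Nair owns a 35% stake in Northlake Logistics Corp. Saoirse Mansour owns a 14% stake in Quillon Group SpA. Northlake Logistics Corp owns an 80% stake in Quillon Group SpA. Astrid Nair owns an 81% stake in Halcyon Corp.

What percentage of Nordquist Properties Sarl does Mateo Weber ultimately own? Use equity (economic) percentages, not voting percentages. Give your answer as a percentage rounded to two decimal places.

Mateo reaches Nordquist along 2 paths.
Via Meridian: 100% × 50% = 50%.
Via Crestway: 30% × 39% = 11.7%.
Total: 50% + 11.7% = 61.7%.
Rounded: 61.70%.

61.70%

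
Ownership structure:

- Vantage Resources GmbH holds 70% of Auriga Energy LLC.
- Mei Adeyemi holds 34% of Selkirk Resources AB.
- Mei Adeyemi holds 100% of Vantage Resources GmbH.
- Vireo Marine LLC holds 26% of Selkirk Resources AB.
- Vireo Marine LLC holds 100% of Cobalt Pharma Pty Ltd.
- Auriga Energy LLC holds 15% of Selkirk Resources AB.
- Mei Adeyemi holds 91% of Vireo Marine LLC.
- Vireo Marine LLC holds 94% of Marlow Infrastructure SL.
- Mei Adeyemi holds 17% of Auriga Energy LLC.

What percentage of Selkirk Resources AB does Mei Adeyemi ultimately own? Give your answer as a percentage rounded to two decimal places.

Mei reaches Selkirk along 4 paths.
Direct stake: 34% = 34%.
Via Vantage → Auriga: 100% × 70% × 15% = 10.5%.
Via Auriga: 17% × 15% = 2.55%.
Via Vireo: 91% × 26% = 23.66%.
Total: 34% + 10.5% + 2.55% + 23.66% = 70.71%.

70.71%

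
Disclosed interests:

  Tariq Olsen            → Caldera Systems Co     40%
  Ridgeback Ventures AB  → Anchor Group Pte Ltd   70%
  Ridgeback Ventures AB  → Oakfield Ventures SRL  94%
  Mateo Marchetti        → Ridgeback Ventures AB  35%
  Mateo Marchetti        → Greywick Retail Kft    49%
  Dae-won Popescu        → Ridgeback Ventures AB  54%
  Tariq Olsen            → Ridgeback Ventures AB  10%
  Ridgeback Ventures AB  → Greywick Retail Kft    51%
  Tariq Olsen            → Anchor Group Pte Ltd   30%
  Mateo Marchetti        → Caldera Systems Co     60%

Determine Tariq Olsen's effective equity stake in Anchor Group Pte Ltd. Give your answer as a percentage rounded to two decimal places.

37.00%

Tariq reaches Anchor along 2 paths.
Via Ridgeback: 10% × 70% = 7%.
Direct stake: 30% = 30%.
Total: 7% + 30% = 37%.
Rounded: 37.00%.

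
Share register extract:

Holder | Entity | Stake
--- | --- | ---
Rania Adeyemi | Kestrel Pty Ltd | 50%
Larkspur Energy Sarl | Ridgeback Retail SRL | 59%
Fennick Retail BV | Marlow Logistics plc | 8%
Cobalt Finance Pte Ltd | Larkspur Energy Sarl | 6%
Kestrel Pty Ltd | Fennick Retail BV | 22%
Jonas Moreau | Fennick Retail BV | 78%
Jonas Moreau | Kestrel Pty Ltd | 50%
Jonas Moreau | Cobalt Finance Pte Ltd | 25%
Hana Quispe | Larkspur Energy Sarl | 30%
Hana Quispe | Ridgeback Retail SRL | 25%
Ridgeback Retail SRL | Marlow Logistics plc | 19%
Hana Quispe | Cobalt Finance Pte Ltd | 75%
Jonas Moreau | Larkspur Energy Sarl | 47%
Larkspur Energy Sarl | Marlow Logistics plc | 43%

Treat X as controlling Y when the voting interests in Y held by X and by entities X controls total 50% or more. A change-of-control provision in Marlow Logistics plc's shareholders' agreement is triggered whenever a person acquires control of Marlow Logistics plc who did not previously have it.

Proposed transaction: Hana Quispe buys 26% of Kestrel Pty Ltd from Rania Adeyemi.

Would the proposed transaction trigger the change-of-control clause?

No

The purchase adds only to Hana's holdings (Rania's stake shrinks), so Hana is the only person who could newly come to control Marlow.
Hana holds 75% of Cobalt, so Hana controls Cobalt.
Neither Hana nor any entity Hana controls holds any voting interest in Marlow.
So before the transaction, Hana does not control Marlow.
After the purchase, Hana holds 26% of Kestrel directly, and Rania's stake falls to 24%.
Hana's side now holds 26% of Kestrel, not ≥ 50%, so Hana still does not control Kestrel.
After the transaction, neither Hana nor any entity Hana controls holds a voting interest in Marlow, so Hana still does not control it.
No new person acquires control, so the clause is not triggered.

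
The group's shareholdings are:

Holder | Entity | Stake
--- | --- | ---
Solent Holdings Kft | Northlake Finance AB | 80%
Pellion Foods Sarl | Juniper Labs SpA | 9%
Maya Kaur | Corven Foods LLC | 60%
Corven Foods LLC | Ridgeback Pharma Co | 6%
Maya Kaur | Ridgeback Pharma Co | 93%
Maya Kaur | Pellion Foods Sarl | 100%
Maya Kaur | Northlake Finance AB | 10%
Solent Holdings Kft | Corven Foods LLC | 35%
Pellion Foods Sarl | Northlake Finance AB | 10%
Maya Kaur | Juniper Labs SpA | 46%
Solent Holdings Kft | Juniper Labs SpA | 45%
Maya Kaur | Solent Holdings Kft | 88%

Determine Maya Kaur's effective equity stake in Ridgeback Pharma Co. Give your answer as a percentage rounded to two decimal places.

Maya reaches Ridgeback along 3 paths.
Direct stake: 93% = 93%.
Via Corven: 60% × 6% = 3.6%.
Via Solent → Corven: 88% × 35% × 6% = 1.848%.
Total: 93% + 3.6% + 1.848% = 98.448%.
Rounded: 98.45%.

98.45%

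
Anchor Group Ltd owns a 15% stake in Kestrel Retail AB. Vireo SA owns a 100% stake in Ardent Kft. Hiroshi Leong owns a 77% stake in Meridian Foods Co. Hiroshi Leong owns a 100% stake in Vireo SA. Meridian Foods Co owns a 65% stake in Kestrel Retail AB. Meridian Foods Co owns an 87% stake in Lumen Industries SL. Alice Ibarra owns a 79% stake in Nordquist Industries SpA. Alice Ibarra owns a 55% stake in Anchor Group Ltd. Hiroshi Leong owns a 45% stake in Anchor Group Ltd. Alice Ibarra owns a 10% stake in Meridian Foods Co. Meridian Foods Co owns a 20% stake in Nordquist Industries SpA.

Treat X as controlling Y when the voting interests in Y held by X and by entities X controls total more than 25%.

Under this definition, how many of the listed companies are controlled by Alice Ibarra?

Alice holds 55% of Anchor, so Alice controls Anchor.
Alice holds 79% of Nordquist, so Alice controls Nordquist.
No other company's threshold is met.
Alice controls 2 companies.

2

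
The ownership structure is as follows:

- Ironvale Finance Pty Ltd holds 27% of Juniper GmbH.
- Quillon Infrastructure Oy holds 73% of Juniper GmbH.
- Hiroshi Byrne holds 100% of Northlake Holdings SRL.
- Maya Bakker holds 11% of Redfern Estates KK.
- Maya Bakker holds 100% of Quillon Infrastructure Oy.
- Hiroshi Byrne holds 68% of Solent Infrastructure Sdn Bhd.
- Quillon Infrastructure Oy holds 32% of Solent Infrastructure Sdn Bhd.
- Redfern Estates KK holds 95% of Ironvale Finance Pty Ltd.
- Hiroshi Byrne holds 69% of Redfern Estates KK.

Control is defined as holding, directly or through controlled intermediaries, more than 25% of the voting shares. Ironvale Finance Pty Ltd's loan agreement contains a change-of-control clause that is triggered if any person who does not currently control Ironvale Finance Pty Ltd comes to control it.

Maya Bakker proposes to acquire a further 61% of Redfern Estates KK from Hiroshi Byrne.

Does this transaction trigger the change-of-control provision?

The purchase adds only to Maya's holdings (Hiroshi's stake shrinks), so Maya is the only person who could newly come to control Ironvale.
Maya holds 100% of Quillon, so Maya controls Quillon.
Quillon holds 73% of Juniper, so Maya controls Juniper.
Quillon holds 32% of Solent, so Maya controls Solent.
Neither Maya nor any entity Maya controls holds any voting interest in Ironvale.
So before the transaction, Maya does not control Ironvale.
After the purchase, Maya's direct stake in Redfern rises to 11% + 61% = 72%, and Hiroshi's stake falls to 8%.
Maya holds 72% of Redfern, so Maya controls Redfern.
Redfern holds 95% of Ironvale, so Maya controls Ironvale.
Maya did not control Ironvale before and does after, so the clause is triggered.

Yes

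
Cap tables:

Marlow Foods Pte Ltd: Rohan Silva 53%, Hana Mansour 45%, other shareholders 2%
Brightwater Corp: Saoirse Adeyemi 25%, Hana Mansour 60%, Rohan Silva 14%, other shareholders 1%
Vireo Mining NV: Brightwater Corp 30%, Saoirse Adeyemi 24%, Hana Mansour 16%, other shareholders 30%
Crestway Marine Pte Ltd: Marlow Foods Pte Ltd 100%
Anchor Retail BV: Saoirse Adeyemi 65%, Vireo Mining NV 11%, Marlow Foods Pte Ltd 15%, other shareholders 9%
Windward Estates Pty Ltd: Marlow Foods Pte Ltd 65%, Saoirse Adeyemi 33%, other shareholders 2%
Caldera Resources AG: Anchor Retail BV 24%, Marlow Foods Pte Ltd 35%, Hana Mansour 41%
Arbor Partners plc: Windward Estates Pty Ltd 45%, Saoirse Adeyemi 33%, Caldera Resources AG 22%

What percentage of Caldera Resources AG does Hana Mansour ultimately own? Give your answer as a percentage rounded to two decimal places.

Hana reaches Caldera along 5 paths.
Via Brightwater → Vireo → Anchor: 60% × 30% × 11% × 24% = 0.4752%.
Via Vireo → Anchor: 16% × 11% × 24% = 0.4224%.
Via Marlow → Anchor: 45% × 15% × 24% = 1.62%.
Via Marlow: 45% × 35% = 15.75%.
Direct stake: 41% = 41%.
Total: 0.4752% + 0.4224% + 1.62% + 15.75% + 41% = 59.2676%.
Rounded: 59.27%.

59.27%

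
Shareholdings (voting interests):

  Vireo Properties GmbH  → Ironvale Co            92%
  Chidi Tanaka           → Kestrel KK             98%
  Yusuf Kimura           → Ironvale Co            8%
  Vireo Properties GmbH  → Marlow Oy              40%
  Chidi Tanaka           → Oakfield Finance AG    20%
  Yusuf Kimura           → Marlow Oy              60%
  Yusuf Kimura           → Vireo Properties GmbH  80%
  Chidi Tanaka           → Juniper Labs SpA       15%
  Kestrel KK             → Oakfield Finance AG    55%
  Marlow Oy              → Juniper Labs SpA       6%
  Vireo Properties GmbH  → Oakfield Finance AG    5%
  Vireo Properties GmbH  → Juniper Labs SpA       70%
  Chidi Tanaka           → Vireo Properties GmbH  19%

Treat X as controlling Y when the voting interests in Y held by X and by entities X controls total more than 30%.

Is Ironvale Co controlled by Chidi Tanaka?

No

Chidi holds 98% of Kestrel, so Chidi controls Kestrel.
Kestrel and Chidi together hold 55% + 20% = 75% of Oakfield, so Chidi controls Oakfield.
Neither Chidi nor any entity Chidi controls holds any voting interest in Ironvale.
So Chidi does not control Ironvale.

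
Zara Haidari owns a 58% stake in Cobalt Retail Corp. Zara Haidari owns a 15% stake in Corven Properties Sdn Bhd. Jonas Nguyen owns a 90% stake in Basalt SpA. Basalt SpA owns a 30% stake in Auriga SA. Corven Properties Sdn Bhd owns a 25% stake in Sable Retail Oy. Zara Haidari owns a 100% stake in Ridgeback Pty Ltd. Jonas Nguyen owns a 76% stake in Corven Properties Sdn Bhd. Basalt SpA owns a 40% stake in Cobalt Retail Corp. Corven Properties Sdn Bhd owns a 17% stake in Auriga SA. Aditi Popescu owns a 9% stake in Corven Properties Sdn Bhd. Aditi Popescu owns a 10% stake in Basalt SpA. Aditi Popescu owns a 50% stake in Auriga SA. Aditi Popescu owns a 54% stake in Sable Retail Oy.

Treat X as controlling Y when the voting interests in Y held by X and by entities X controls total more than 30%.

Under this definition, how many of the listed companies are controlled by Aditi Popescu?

2

Aditi holds 54% of Sable, so Aditi controls Sable.
Aditi holds 50% of Auriga, so Aditi controls Auriga.
No other company's threshold is met.
Aditi controls 2 companies.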